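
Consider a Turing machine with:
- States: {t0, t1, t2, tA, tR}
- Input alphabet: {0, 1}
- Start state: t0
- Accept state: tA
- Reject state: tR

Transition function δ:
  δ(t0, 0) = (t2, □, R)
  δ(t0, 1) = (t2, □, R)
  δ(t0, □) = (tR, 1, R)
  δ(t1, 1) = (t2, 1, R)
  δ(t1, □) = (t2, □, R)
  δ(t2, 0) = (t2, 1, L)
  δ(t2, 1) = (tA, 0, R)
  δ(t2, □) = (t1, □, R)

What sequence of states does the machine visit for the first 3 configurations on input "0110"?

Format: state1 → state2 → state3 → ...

Execution trace:
Initial: [t0]0110
Step 1: δ(t0, 0) = (t2, □, R) → □[t2]110
Step 2: δ(t2, 1) = (tA, 0, R) → □0[tA]10

The machine reaches the accept state tA and halts.

State sequence: t0 → t2 → tA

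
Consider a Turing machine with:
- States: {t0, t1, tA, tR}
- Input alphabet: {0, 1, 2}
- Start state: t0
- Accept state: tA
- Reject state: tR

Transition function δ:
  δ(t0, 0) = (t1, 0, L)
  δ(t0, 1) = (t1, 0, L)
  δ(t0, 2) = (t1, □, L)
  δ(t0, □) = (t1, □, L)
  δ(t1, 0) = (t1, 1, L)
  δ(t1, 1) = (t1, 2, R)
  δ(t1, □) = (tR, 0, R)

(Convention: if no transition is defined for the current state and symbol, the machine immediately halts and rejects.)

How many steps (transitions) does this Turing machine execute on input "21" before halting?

Execution trace:
Initial: [t0]21
Step 1: δ(t0, 2) = (t1, □, L) → [t1]□□1
Step 2: δ(t1, □) = (tR, 0, R) → 0[tR]□1

The machine reaches the reject state tR and halts.

The machine executed 2 steps before halting.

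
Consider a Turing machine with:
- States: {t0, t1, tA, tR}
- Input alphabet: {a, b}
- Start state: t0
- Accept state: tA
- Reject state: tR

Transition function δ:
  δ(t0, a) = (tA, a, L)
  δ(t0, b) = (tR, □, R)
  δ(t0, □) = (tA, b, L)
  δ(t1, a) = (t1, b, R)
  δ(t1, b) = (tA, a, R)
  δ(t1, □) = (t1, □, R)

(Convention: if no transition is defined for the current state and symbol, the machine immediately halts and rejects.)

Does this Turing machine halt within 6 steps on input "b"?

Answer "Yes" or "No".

Execution trace:
Initial: [t0]b
Step 1: δ(t0, b) = (tR, □, R) → □[tR]□

The machine reaches the reject state tR and halts.
The machine halted after 1 step (within the 6-step bound).

Answer: Yes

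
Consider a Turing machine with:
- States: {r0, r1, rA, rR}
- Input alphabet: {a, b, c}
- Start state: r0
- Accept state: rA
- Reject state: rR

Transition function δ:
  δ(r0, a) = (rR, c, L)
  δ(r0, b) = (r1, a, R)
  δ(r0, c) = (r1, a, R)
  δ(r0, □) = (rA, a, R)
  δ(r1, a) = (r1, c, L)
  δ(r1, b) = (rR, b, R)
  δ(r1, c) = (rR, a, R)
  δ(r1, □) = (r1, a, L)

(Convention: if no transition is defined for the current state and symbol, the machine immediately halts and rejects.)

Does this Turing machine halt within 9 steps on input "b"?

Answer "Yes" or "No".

Execution trace:
Initial: [r0]b
Step 1: δ(r0, b) = (r1, a, R) → a[r1]□
Step 2: δ(r1, □) = (r1, a, L) → [r1]aa
Step 3: δ(r1, a) = (r1, c, L) → [r1]□ca
Step 4: δ(r1, □) = (r1, a, L) → [r1]□aca
Step 5: δ(r1, □) = (r1, a, L) → [r1]□aaca
Step 6: δ(r1, □) = (r1, a, L) → [r1]□aaaca
Step 7: δ(r1, □) = (r1, a, L) → [r1]□aaaaca
Step 8: δ(r1, □) = (r1, a, L) → [r1]□aaaaaca
Step 9: δ(r1, □) = (r1, a, L) → [r1]□aaaaaaca

The machine has not reached a halting state after 9 steps.
The machine did not halt within the 9-step bound.

Answer: No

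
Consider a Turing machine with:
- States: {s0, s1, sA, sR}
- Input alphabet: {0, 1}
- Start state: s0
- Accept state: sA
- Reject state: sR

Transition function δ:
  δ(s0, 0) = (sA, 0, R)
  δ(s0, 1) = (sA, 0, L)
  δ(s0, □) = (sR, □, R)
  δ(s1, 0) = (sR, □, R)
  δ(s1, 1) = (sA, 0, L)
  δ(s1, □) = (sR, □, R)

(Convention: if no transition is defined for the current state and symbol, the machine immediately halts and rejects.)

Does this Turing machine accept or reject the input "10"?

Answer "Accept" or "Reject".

Execution trace:
Initial: [s0]10
Step 1: δ(s0, 1) = (sA, 0, L) → [sA]□00

The machine reaches the accept state sA and halts.

Answer: Accept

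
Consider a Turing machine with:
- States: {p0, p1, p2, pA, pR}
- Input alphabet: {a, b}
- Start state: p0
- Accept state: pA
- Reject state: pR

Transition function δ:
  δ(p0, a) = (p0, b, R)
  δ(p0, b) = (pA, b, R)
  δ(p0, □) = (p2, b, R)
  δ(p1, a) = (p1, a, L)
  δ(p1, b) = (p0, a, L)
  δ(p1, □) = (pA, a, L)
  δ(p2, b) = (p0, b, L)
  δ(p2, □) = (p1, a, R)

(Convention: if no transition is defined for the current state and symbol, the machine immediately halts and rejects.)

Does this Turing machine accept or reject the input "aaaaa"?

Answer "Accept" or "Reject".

Execution trace:
Initial: [p0]aaaaa
Step 1: δ(p0, a) = (p0, b, R) → b[p0]aaaa
Step 2: δ(p0, a) = (p0, b, R) → bb[p0]aaa
Step 3: δ(p0, a) = (p0, b, R) → bbb[p0]aa
Step 4: δ(p0, a) = (p0, b, R) → bbbb[p0]a
Step 5: δ(p0, a) = (p0, b, R) → bbbbb[p0]□
Step 6: δ(p0, □) = (p2, b, R) → bbbbbb[p2]□
Step 7: δ(p2, □) = (p1, a, R) → bbbbbba[p1]□
Step 8: δ(p1, □) = (pA, a, L) → bbbbbb[pA]aa

The machine reaches the accept state pA and halts.

Answer: Accept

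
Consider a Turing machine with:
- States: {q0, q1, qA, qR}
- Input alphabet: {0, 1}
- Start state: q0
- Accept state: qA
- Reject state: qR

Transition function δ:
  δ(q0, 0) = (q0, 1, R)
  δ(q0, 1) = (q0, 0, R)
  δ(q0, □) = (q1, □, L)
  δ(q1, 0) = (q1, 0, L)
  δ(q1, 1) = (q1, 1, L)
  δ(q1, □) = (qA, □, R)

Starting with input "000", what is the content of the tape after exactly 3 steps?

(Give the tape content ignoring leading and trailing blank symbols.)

Execution trace:
Initial: [q0]000
Step 1: δ(q0, 0) = (q0, 1, R) → 1[q0]00
Step 2: δ(q0, 0) = (q0, 1, R) → 11[q0]0
Step 3: δ(q0, 0) = (q0, 1, R) → 111[q0]□

After 3 steps, the tape (ignoring leading/trailing blanks) is: 111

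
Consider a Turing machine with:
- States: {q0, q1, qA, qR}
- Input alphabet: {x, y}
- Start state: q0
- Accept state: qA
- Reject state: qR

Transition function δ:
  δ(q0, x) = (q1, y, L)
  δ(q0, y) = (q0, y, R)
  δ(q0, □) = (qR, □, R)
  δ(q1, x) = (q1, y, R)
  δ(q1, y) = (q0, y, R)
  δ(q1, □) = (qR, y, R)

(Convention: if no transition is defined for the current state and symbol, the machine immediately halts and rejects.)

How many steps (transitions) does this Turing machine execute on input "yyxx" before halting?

Execution trace:
Initial: [q0]yyxx
Step 1: δ(q0, y) = (q0, y, R) → y[q0]yxx
Step 2: δ(q0, y) = (q0, y, R) → yy[q0]xx
Step 3: δ(q0, x) = (q1, y, L) → y[q1]yyx
Step 4: δ(q1, y) = (q0, y, R) → yy[q0]yx
Step 5: δ(q0, y) = (q0, y, R) → yyy[q0]x
Step 6: δ(q0, x) = (q1, y, L) → yy[q1]yy
Step 7: δ(q1, y) = (q0, y, R) → yyy[q0]y
Step 8: δ(q0, y) = (q0, y, R) → yyyy[q0]□
Step 9: δ(q0, □) = (qR, □, R) → yyyy□[qR]□

The machine reaches the reject state qR and halts.

The machine executed 9 steps before halting.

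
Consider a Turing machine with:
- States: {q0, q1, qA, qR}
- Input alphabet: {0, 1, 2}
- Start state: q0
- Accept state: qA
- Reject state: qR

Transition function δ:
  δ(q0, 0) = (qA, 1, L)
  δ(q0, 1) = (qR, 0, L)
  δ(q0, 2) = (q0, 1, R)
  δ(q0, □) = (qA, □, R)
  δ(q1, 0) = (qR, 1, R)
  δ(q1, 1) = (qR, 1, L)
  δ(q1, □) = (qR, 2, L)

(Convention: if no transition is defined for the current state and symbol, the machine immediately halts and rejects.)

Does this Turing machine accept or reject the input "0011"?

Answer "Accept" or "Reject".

Execution trace:
Initial: [q0]0011
Step 1: δ(q0, 0) = (qA, 1, L) → [qA]□1011

The machine reaches the accept state qA and halts.

Answer: Accept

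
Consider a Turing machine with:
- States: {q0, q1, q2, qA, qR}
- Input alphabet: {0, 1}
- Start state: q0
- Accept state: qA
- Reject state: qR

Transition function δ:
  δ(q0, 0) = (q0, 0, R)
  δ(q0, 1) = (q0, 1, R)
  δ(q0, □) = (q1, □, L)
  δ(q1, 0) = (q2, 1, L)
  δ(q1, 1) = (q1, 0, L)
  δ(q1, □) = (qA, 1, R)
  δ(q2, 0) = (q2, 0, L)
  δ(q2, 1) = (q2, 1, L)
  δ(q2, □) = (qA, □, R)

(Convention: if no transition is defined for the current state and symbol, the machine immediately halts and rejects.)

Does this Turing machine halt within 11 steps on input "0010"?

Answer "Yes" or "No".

Execution trace:
Initial: [q0]0010
Step 1: δ(q0, 0) = (q0, 0, R) → 0[q0]010
Step 2: δ(q0, 0) = (q0, 0, R) → 00[q0]10
Step 3: δ(q0, 1) = (q0, 1, R) → 001[q0]0
Step 4: δ(q0, 0) = (q0, 0, R) → 0010[q0]□
Step 5: δ(q0, □) = (q1, □, L) → 001[q1]0□
Step 6: δ(q1, 0) = (q2, 1, L) → 00[q2]11□
Step 7: δ(q2, 1) = (q2, 1, L) → 0[q2]011□
Step 8: δ(q2, 0) = (q2, 0, L) → [q2]0011□
Step 9: δ(q2, 0) = (q2, 0, L) → [q2]□0011□
Step 10: δ(q2, □) = (qA, □, R) → □[qA]0011□

The machine reaches the accept state qA and halts.
The machine halted after 10 steps (within the 11-step bound).

Answer: Yes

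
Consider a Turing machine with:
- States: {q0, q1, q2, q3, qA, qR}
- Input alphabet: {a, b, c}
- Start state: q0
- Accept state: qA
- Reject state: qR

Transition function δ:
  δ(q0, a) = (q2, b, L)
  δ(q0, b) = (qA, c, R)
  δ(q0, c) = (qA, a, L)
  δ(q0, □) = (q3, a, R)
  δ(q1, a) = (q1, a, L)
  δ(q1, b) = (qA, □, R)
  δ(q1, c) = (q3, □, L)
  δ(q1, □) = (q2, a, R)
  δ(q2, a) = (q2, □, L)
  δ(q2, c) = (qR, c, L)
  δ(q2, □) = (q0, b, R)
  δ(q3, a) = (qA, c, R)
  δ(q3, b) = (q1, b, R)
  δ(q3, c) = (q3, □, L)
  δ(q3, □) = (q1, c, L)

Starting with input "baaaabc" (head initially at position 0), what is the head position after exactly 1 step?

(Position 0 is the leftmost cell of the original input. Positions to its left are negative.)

Execution trace (head position shown):
Step 0: [q0]baaaabc  (head at position 0)
Step 1: move right → c[qA]aaaabc  (head at position 1)

After 1 step, the head is at position 1.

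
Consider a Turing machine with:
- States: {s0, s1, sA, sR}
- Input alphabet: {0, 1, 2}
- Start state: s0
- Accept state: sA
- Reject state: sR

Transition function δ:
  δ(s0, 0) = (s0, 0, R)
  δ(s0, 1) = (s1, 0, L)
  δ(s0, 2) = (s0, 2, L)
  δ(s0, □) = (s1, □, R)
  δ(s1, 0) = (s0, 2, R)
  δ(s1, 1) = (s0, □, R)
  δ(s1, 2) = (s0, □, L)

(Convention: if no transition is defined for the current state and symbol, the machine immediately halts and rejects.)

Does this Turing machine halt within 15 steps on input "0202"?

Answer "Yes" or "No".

Execution trace:
Initial: [s0]0202
Step 1: δ(s0, 0) = (s0, 0, R) → 0[s0]202
Step 2: δ(s0, 2) = (s0, 2, L) → [s0]0202
Step 3: δ(s0, 0) = (s0, 0, R) → 0[s0]202
Step 4: δ(s0, 2) = (s0, 2, L) → [s0]0202
Step 5: δ(s0, 0) = (s0, 0, R) → 0[s0]202
Step 6: δ(s0, 2) = (s0, 2, L) → [s0]0202
Step 7: δ(s0, 0) = (s0, 0, R) → 0[s0]202
Step 8: δ(s0, 2) = (s0, 2, L) → [s0]0202
Step 9: δ(s0, 0) = (s0, 0, R) → 0[s0]202
Step 10: δ(s0, 2) = (s0, 2, L) → [s0]0202
Step 11: δ(s0, 0) = (s0, 0, R) → 0[s0]202
Step 12: δ(s0, 2) = (s0, 2, L) → [s0]0202
Step 13: δ(s0, 0) = (s0, 0, R) → 0[s0]202
Step 14: δ(s0, 2) = (s0, 2, L) → [s0]0202
Step 15: δ(s0, 0) = (s0, 0, R) → 0[s0]202

The machine has not reached a halting state after 15 steps.
The machine did not halt within the 15-step bound.

Answer: No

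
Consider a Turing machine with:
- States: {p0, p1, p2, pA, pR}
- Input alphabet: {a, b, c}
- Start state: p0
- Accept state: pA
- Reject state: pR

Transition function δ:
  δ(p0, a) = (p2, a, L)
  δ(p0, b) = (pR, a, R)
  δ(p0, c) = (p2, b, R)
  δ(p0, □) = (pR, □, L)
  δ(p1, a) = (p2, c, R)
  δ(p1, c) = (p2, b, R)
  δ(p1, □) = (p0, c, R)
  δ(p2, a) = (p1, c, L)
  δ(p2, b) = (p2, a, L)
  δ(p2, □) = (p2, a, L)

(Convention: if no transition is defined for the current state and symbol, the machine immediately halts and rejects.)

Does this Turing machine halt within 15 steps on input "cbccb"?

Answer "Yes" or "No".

Execution trace:
Initial: [p0]cbccb
Step 1: δ(p0, c) = (p2, b, R) → b[p2]bccb
Step 2: δ(p2, b) = (p2, a, L) → [p2]baccb
Step 3: δ(p2, b) = (p2, a, L) → [p2]□aaccb
Step 4: δ(p2, □) = (p2, a, L) → [p2]□aaaccb
Step 5: δ(p2, □) = (p2, a, L) → [p2]□aaaaccb
Step 6: δ(p2, □) = (p2, a, L) → [p2]□aaaaaccb
Step 7: δ(p2, □) = (p2, a, L) → [p2]□aaaaaaccb
Step 8: δ(p2, □) = (p2, a, L) → [p2]□aaaaaaaccb
Step 9: δ(p2, □) = (p2, a, L) → [p2]□aaaaaaaaccb
Step 10: δ(p2, □) = (p2, a, L) → [p2]□aaaaaaaaaccb
Step 11: δ(p2, □) = (p2, a, L) → [p2]□aaaaaaaaaaccb
Step 12: δ(p2, □) = (p2, a, L) → [p2]□aaaaaaaaaaaccb
Step 13: δ(p2, □) = (p2, a, L) → [p2]□aaaaaaaaaaaaccb
Step 14: δ(p2, □) = (p2, a, L) → [p2]□aaaaaaaaaaaaaccb
Step 15: δ(p2, □) = (p2, a, L) → [p2]□aaaaaaaaaaaaaaccb

The machine has not reached a halting state after 15 steps.
The machine did not halt within the 15-step bound.

Answer: No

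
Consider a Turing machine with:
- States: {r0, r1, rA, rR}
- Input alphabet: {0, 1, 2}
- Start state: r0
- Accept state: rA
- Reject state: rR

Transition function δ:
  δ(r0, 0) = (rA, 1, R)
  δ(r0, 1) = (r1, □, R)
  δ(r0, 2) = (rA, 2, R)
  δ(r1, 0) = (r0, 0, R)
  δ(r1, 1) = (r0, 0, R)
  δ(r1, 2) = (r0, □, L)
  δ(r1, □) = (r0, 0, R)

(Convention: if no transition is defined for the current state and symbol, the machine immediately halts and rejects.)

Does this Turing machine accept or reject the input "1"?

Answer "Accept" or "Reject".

Execution trace:
Initial: [r0]1
Step 1: δ(r0, 1) = (r1, □, R) → □[r1]□
Step 2: δ(r1, □) = (r0, 0, R) → □0[r0]□

No transition is defined for δ(r0, □). By convention the machine halts and rejects.

Answer: Reject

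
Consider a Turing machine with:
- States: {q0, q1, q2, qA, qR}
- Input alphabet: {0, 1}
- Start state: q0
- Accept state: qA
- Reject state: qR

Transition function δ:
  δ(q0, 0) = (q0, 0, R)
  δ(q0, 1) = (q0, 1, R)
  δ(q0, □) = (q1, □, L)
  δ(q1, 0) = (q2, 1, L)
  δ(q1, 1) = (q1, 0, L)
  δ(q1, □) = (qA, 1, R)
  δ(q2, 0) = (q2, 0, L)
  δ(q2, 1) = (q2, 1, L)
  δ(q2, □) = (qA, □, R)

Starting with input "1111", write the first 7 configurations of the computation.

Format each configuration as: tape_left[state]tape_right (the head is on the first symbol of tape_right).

Transitions applied:
Step 1: δ(q0, 1) = (q0, 1, R)
Step 2: δ(q0, 1) = (q0, 1, R)
Step 3: δ(q0, 1) = (q0, 1, R)
Step 4: δ(q0, 1) = (q0, 1, R)
Step 5: δ(q0, □) = (q1, □, L)
Step 6: δ(q1, 1) = (q1, 0, L)

The first 7 configurations are:
[q0]1111 ⊢ 1[q0]111 ⊢ 11[q0]11 ⊢ 111[q0]1 ⊢ 1111[q0]□ ⊢ 111[q1]1□ ⊢ 11[q1]10□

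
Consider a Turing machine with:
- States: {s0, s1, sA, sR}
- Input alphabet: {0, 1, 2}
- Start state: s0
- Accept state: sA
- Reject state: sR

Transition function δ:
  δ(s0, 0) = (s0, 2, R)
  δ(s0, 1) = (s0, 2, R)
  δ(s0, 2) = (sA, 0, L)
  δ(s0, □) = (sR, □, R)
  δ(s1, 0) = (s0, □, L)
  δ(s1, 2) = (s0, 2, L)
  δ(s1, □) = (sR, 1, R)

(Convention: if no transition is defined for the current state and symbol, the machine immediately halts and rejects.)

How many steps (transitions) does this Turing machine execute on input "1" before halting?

Execution trace:
Initial: [s0]1
Step 1: δ(s0, 1) = (s0, 2, R) → 2[s0]□
Step 2: δ(s0, □) = (sR, □, R) → 2□[sR]□

The machine reaches the reject state sR and halts.

The machine executed 2 steps before halting.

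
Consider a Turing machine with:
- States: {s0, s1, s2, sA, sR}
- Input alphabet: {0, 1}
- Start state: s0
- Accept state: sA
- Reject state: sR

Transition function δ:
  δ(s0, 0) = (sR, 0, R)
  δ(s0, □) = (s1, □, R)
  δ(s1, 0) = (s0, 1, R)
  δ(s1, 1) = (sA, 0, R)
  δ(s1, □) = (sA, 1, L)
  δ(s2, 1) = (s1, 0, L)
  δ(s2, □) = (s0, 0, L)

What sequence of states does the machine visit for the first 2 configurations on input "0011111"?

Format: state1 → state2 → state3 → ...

Execution trace:
Initial: [s0]0011111
Step 1: δ(s0, 0) = (sR, 0, R) → 0[sR]011111

The machine reaches the reject state sR and halts.

State sequence: s0 → sR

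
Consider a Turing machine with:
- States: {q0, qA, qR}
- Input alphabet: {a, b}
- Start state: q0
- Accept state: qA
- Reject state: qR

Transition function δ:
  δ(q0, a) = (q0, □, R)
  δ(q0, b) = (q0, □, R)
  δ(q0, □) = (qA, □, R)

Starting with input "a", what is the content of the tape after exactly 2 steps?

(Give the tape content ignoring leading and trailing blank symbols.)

Execution trace:
Initial: [q0]a
Step 1: δ(q0, a) = (q0, □, R) → □[q0]□
Step 2: δ(q0, □) = (qA, □, R) → □□[qA]□

The machine reaches the accept state qA and halts.

After 2 steps, the tape (ignoring leading/trailing blanks) is: □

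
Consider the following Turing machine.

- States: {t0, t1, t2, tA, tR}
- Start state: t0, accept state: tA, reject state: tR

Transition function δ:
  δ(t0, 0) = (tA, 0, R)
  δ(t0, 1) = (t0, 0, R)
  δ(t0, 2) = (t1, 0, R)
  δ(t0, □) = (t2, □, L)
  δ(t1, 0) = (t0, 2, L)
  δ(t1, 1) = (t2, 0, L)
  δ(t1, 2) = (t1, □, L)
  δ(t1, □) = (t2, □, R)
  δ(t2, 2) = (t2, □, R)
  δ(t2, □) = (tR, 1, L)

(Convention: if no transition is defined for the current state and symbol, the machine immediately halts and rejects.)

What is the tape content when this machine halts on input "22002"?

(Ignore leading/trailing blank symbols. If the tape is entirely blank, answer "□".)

Execution trace:
Initial: [t0]22002
Step 1: δ(t0, 2) = (t1, 0, R) → 0[t1]2002
Step 2: δ(t1, 2) = (t1, □, L) → [t1]0□002
Step 3: δ(t1, 0) = (t0, 2, L) → [t0]□2□002
Step 4: δ(t0, □) = (t2, □, L) → [t2]□□2□002
Step 5: δ(t2, □) = (tR, 1, L) → [tR]□1□2□002

The machine reaches the reject state tR and halts.

Final tape (ignoring leading/trailing blanks): 1□2□002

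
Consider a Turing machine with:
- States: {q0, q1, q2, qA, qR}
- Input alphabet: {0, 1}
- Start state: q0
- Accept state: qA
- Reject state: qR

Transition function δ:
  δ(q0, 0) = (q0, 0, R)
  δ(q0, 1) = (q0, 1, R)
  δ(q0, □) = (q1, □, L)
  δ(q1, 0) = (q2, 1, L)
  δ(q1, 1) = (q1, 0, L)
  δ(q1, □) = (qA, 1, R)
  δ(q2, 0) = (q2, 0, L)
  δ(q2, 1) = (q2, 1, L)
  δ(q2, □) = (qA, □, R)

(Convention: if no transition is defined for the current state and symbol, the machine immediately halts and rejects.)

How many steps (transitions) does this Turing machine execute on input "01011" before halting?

Execution trace:
Initial: [q0]01011
Step 1: δ(q0, 0) = (q0, 0, R) → 0[q0]1011
Step 2: δ(q0, 1) = (q0, 1, R) → 01[q0]011
Step 3: δ(q0, 0) = (q0, 0, R) → 010[q0]11
Step 4: δ(q0, 1) = (q0, 1, R) → 0101[q0]1
Step 5: δ(q0, 1) = (q0, 1, R) → 01011[q0]□
Step 6: δ(q0, □) = (q1, □, L) → 0101[q1]1□
Step 7: δ(q1, 1) = (q1, 0, L) → 010[q1]10□
Step 8: δ(q1, 1) = (q1, 0, L) → 01[q1]000□
Step 9: δ(q1, 0) = (q2, 1, L) → 0[q2]1100□
Step 10: δ(q2, 1) = (q2, 1, L) → [q2]01100□
Step 11: δ(q2, 0) = (q2, 0, L) → [q2]□01100□
Step 12: δ(q2, □) = (qA, □, R) → □[qA]01100□

The machine reaches the accept state qA and halts.

The machine executed 12 steps before halting.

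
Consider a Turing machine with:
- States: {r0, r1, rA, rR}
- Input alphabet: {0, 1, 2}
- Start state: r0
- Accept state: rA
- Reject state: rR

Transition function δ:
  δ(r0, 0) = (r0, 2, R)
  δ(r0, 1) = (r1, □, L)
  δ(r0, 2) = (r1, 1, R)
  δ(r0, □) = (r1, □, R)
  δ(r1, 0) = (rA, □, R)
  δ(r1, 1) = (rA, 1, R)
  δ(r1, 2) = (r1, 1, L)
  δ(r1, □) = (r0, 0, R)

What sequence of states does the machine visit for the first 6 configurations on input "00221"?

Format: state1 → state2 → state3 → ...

Execution trace:
Initial: [r0]00221
Step 1: δ(r0, 0) = (r0, 2, R) → 2[r0]0221
Step 2: δ(r0, 0) = (r0, 2, R) → 22[r0]221
Step 3: δ(r0, 2) = (r1, 1, R) → 221[r1]21
Step 4: δ(r1, 2) = (r1, 1, L) → 22[r1]111
Step 5: δ(r1, 1) = (rA, 1, R) → 221[rA]11

The machine reaches the accept state rA and halts.

State sequence: r0 → r0 → r0 → r1 → r1 → rA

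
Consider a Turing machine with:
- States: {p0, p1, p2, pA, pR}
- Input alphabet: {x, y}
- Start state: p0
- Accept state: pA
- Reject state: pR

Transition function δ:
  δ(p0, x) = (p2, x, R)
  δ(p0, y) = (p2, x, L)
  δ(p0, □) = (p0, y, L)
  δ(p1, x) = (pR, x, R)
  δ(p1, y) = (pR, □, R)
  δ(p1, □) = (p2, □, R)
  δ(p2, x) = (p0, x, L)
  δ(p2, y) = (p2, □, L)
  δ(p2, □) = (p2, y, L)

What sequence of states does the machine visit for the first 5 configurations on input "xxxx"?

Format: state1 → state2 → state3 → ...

Execution trace:
Initial: [p0]xxxx
Step 1: δ(p0, x) = (p2, x, R) → x[p2]xxx
Step 2: δ(p2, x) = (p0, x, L) → [p0]xxxx
Step 3: δ(p0, x) = (p2, x, R) → x[p2]xxx
Step 4: δ(p2, x) = (p0, x, L) → [p0]xxxx

State sequence: p0 → p2 → p0 → p2 → p0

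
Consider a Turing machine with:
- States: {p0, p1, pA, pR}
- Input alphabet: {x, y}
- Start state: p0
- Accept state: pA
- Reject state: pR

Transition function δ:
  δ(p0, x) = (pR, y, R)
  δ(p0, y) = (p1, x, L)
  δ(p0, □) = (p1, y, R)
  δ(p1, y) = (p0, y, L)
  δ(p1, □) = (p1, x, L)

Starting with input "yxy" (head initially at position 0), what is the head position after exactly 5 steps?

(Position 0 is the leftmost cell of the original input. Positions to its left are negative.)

Execution trace (head position shown):
Step 0: [p0]yxy  (head at position 0)
Step 1: move left → [p1]□xxy  (head at position -1)
Step 2: move left → [p1]□xxxy  (head at position -2)
Step 3: move left → [p1]□xxxxy  (head at position -3)
Step 4: move left → [p1]□xxxxxy  (head at position -4)
Step 5: move left → [p1]□xxxxxxy  (head at position -5)

After 5 steps, the head is at position -5.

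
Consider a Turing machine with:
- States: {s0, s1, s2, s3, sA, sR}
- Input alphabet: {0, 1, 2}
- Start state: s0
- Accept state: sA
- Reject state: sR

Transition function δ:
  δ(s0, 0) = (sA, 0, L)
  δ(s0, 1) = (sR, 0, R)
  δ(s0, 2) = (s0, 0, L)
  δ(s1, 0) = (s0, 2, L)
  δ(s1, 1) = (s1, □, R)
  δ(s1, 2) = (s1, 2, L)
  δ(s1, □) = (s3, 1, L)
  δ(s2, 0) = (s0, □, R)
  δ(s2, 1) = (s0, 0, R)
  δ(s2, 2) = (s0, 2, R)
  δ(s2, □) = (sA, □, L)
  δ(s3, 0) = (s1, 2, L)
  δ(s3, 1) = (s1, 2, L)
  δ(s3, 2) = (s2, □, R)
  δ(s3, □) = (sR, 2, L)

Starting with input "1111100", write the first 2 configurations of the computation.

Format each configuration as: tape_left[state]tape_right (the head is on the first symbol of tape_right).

Transitions applied:
Step 1: δ(s0, 1) = (sR, 0, R)

The first 2 configurations are:
[s0]1111100 ⊢ 0[sR]111100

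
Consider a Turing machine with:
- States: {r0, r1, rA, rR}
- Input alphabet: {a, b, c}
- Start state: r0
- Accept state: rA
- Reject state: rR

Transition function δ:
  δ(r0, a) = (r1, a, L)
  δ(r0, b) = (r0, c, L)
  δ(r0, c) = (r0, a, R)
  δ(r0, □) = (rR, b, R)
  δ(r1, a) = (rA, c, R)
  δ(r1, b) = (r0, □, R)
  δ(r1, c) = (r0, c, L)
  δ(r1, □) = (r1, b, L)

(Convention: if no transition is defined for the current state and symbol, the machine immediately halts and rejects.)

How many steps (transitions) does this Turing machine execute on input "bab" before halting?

Execution trace:
Initial: [r0]bab
Step 1: δ(r0, b) = (r0, c, L) → [r0]□cab
Step 2: δ(r0, □) = (rR, b, R) → b[rR]cab

The machine reaches the reject state rR and halts.

The machine executed 2 steps before halting.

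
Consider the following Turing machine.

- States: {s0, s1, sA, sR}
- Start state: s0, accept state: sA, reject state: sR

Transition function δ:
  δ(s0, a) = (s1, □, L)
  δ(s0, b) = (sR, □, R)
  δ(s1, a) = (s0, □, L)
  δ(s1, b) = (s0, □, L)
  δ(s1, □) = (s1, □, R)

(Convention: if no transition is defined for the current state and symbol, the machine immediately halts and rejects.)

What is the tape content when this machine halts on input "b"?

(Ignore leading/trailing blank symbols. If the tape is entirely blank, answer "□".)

Execution trace:
Initial: [s0]b
Step 1: δ(s0, b) = (sR, □, R) → □[sR]□

The machine reaches the reject state sR and halts.

Final tape (ignoring leading/trailing blanks): □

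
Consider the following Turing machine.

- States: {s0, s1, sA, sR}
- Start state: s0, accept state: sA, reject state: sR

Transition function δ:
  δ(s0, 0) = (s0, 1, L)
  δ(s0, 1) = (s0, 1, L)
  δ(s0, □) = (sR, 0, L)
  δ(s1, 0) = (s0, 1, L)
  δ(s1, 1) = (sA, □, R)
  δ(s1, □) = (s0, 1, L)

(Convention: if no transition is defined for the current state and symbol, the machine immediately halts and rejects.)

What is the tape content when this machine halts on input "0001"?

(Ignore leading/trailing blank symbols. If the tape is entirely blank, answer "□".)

Execution trace:
Initial: [s0]0001
Step 1: δ(s0, 0) = (s0, 1, L) → [s0]□1001
Step 2: δ(s0, □) = (sR, 0, L) → [sR]□01001

The machine reaches the reject state sR and halts.

Final tape (ignoring leading/trailing blanks): 01001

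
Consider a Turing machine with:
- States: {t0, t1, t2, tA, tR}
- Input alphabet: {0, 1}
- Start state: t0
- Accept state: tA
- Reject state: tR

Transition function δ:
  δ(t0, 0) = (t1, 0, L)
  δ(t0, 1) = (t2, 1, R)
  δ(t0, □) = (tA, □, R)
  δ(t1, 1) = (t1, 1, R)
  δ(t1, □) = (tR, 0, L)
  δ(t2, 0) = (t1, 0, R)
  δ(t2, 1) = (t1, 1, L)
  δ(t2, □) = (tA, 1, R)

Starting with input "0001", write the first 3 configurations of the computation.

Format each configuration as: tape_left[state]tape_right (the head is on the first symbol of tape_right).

Transitions applied:
Step 1: δ(t0, 0) = (t1, 0, L)
Step 2: δ(t1, □) = (tR, 0, L)

The first 3 configurations are:
[t0]0001 ⊢ [t1]□0001 ⊢ [tR]□00001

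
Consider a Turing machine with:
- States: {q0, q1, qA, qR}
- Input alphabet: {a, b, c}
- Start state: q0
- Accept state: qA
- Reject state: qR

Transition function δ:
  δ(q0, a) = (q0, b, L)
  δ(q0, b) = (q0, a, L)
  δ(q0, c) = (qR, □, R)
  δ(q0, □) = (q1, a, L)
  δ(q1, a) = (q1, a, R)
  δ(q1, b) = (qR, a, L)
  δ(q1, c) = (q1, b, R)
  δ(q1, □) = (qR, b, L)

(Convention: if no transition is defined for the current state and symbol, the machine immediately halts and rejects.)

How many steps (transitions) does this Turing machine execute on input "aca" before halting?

Execution trace:
Initial: [q0]aca
Step 1: δ(q0, a) = (q0, b, L) → [q0]□bca
Step 2: δ(q0, □) = (q1, a, L) → [q1]□abca
Step 3: δ(q1, □) = (qR, b, L) → [qR]□babca

The machine reaches the reject state qR and halts.

The machine executed 3 steps before halting.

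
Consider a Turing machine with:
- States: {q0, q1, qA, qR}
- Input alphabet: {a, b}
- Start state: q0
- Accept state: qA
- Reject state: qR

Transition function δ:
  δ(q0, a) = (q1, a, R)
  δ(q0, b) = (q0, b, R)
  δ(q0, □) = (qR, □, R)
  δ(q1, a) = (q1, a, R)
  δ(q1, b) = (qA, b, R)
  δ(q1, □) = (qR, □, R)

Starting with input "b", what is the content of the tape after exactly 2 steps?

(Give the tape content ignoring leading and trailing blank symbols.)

Execution trace:
Initial: [q0]b
Step 1: δ(q0, b) = (q0, b, R) → b[q0]□
Step 2: δ(q0, □) = (qR, □, R) → b□[qR]□

The machine reaches the reject state qR and halts.

After 2 steps, the tape (ignoring leading/trailing blanks) is: b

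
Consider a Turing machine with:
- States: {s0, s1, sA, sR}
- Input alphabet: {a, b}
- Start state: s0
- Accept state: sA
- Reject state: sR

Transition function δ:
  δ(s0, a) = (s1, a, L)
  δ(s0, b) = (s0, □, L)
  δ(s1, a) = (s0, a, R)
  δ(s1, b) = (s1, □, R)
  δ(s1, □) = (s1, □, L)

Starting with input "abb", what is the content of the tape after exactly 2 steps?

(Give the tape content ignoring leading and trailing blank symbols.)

Execution trace:
Initial: [s0]abb
Step 1: δ(s0, a) = (s1, a, L) → [s1]□abb
Step 2: δ(s1, □) = (s1, □, L) → [s1]□□abb

After 2 steps, the tape (ignoring leading/trailing blanks) is: abb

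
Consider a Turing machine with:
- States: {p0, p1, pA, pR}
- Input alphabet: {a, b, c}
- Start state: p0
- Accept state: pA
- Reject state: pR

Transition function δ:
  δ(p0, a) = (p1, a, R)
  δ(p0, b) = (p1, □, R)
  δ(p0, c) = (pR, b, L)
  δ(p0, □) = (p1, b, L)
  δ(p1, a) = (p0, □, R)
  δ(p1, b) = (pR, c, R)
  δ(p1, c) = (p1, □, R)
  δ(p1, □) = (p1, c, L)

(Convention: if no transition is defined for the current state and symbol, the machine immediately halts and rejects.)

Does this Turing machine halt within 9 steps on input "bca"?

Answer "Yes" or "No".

Execution trace:
Initial: [p0]bca
Step 1: δ(p0, b) = (p1, □, R) → □[p1]ca
Step 2: δ(p1, c) = (p1, □, R) → □□[p1]a
Step 3: δ(p1, a) = (p0, □, R) → □□□[p0]□
Step 4: δ(p0, □) = (p1, b, L) → □□[p1]□b
Step 5: δ(p1, □) = (p1, c, L) → □[p1]□cb
Step 6: δ(p1, □) = (p1, c, L) → [p1]□ccb
Step 7: δ(p1, □) = (p1, c, L) → [p1]□cccb
Step 8: δ(p1, □) = (p1, c, L) → [p1]□ccccb
Step 9: δ(p1, □) = (p1, c, L) → [p1]□cccccb

The machine has not reached a halting state after 9 steps.
The machine did not halt within the 9-step bound.

Answer: No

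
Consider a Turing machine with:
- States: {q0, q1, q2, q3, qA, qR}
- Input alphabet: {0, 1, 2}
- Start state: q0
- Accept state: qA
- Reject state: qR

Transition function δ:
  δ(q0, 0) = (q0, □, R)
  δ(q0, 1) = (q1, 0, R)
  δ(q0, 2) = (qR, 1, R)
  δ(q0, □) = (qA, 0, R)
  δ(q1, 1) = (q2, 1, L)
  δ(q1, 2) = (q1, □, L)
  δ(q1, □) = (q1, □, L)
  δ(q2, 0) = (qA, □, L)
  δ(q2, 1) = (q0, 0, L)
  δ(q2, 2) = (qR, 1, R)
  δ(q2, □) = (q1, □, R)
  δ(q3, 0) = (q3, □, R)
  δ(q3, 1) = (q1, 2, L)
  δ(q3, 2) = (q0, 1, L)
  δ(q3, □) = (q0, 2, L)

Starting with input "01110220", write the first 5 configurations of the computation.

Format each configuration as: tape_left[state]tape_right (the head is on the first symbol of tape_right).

Transitions applied:
Step 1: δ(q0, 0) = (q0, □, R)
Step 2: δ(q0, 1) = (q1, 0, R)
Step 3: δ(q1, 1) = (q2, 1, L)
Step 4: δ(q2, 0) = (qA, □, L)

The first 5 configurations are:
[q0]01110220 ⊢ □[q0]1110220 ⊢ □0[q1]110220 ⊢ □[q2]0110220 ⊢ [qA]□□110220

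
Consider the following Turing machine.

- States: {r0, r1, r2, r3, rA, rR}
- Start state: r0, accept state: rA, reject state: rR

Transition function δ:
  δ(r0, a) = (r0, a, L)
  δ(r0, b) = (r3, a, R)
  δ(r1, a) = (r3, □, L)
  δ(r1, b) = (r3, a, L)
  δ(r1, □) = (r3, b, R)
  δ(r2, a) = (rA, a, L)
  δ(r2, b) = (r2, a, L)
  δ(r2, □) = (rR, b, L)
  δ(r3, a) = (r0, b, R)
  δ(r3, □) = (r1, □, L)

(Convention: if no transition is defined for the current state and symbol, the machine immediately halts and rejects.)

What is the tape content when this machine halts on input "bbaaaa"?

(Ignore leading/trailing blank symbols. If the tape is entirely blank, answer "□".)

Execution trace:
Initial: [r0]bbaaaa
Step 1: δ(r0, b) = (r3, a, R) → a[r3]baaaa

No transition is defined for δ(r3, b). By convention the machine halts and rejects.

Final tape (ignoring leading/trailing blanks): abaaaa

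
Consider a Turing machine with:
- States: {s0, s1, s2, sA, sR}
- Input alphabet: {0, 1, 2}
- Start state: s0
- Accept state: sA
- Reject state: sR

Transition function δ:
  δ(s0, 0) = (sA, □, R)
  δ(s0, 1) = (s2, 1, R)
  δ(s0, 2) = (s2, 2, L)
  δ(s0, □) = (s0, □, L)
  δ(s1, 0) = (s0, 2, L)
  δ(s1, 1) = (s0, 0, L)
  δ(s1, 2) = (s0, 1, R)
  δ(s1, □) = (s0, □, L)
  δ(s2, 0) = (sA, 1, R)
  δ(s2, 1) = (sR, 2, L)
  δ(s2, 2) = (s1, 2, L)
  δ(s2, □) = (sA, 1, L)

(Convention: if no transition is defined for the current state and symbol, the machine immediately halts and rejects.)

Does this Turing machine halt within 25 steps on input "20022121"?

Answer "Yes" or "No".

Execution trace:
Initial: [s0]20022121
Step 1: δ(s0, 2) = (s2, 2, L) → [s2]□20022121
Step 2: δ(s2, □) = (sA, 1, L) → [sA]□120022121

The machine reaches the accept state sA and halts.
The machine halted after 2 steps (within the 25-step bound).

Answer: Yes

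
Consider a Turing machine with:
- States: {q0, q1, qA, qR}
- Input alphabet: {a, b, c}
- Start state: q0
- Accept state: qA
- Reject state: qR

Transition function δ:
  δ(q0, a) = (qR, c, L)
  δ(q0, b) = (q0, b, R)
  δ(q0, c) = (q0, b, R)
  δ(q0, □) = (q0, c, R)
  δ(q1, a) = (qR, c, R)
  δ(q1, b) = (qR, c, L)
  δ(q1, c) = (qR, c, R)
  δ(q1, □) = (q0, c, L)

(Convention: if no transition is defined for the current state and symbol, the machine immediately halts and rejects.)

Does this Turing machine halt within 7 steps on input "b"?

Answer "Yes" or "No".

Execution trace:
Initial: [q0]b
Step 1: δ(q0, b) = (q0, b, R) → b[q0]□
Step 2: δ(q0, □) = (q0, c, R) → bc[q0]□
Step 3: δ(q0, □) = (q0, c, R) → bcc[q0]□
Step 4: δ(q0, □) = (q0, c, R) → bccc[q0]□
Step 5: δ(q0, □) = (q0, c, R) → bcccc[q0]□
Step 6: δ(q0, □) = (q0, c, R) → bccccc[q0]□
Step 7: δ(q0, □) = (q0, c, R) → bcccccc[q0]□

The machine has not reached a halting state after 7 steps.
The machine did not halt within the 7-step bound.

Answer: No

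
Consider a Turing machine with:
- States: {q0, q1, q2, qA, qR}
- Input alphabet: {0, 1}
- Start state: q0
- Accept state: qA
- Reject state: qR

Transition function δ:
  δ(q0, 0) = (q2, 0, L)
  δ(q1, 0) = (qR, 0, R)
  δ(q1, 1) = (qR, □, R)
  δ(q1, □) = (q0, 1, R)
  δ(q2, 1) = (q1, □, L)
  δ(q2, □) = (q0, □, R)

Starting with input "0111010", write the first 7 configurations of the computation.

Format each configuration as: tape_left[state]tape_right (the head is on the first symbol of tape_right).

Transitions applied:
Step 1: δ(q0, 0) = (q2, 0, L)
Step 2: δ(q2, □) = (q0, □, R)
Step 3: δ(q0, 0) = (q2, 0, L)
Step 4: δ(q2, □) = (q0, □, R)
Step 5: δ(q0, 0) = (q2, 0, L)
Step 6: δ(q2, □) = (q0, □, R)

The first 7 configurations are:
[q0]0111010 ⊢ [q2]□0111010 ⊢ □[q0]0111010 ⊢ [q2]□0111010 ⊢ □[q0]0111010 ⊢ [q2]□0111010 ⊢ □[q0]0111010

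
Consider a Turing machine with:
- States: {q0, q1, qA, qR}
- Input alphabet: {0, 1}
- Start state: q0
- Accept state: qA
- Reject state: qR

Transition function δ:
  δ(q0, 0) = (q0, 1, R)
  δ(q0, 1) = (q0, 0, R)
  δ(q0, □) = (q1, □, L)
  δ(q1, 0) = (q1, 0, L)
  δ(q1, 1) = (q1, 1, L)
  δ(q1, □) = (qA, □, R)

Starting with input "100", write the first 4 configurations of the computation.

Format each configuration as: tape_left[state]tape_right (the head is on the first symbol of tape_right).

Transitions applied:
Step 1: δ(q0, 1) = (q0, 0, R)
Step 2: δ(q0, 0) = (q0, 1, R)
Step 3: δ(q0, 0) = (q0, 1, R)

The first 4 configurations are:
[q0]100 ⊢ 0[q0]00 ⊢ 01[q0]0 ⊢ 011[q0]□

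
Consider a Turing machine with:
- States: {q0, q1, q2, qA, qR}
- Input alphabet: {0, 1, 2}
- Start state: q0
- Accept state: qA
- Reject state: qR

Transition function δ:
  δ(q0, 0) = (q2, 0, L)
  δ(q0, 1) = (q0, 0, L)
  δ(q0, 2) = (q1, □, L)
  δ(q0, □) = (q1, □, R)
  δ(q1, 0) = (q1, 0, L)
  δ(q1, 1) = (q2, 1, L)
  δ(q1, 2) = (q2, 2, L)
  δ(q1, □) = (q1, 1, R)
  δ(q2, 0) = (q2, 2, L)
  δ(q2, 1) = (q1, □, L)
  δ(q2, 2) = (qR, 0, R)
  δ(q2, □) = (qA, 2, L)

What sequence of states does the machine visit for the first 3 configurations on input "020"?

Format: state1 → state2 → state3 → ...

Execution trace:
Initial: [q0]020
Step 1: δ(q0, 0) = (q2, 0, L) → [q2]□020
Step 2: δ(q2, □) = (qA, 2, L) → [qA]□2020

The machine reaches the accept state qA and halts.

State sequence: q0 → q2 → qA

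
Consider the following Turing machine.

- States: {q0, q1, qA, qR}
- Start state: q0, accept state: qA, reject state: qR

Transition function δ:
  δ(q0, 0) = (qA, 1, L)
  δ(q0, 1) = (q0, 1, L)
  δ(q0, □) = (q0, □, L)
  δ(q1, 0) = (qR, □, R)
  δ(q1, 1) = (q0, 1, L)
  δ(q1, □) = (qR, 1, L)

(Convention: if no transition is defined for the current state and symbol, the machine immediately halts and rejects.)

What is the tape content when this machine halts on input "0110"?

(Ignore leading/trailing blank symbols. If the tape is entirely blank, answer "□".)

Execution trace:
Initial: [q0]0110
Step 1: δ(q0, 0) = (qA, 1, L) → [qA]□1110

The machine reaches the accept state qA and halts.

Final tape (ignoring leading/trailing blanks): 1110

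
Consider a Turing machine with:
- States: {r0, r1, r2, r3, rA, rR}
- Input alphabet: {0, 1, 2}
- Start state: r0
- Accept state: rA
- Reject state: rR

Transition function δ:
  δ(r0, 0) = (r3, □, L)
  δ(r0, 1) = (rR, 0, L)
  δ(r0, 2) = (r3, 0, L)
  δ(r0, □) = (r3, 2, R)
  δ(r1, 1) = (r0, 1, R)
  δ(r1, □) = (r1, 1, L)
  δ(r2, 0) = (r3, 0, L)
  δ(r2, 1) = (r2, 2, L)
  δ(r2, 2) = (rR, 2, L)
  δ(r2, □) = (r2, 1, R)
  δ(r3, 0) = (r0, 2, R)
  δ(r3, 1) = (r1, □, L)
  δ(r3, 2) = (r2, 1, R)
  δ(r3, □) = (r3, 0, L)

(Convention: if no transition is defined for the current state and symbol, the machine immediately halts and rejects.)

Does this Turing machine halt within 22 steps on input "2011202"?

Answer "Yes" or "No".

Execution trace:
Initial: [r0]2011202
Step 1: δ(r0, 2) = (r3, 0, L) → [r3]□0011202
Step 2: δ(r3, □) = (r3, 0, L) → [r3]□00011202
Step 3: δ(r3, □) = (r3, 0, L) → [r3]□000011202
Step 4: δ(r3, □) = (r3, 0, L) → [r3]□0000011202
Step 5: δ(r3, □) = (r3, 0, L) → [r3]□00000011202
Step 6: δ(r3, □) = (r3, 0, L) → [r3]□000000011202
Step 7: δ(r3, □) = (r3, 0, L) → [r3]□0000000011202
Step 8: δ(r3, □) = (r3, 0, L) → [r3]□00000000011202
Step 9: δ(r3, □) = (r3, 0, L) → [r3]□000000000011202
Step 10: δ(r3, □) = (r3, 0, L) → [r3]□0000000000011202
Step 11: δ(r3, □) = (r3, 0, L) → [r3]□00000000000011202
Step 12: δ(r3, □) = (r3, 0, L) → [r3]□000000000000011202
Step 13: δ(r3, □) = (r3, 0, L) → [r3]□0000000000000011202
Step 14: δ(r3, □) = (r3, 0, L) → [r3]□00000000000000011202
Step 15: δ(r3, □) = (r3, 0, L) → [r3]□000000000000000011202
Step 16: δ(r3, □) = (r3, 0, L) → [r3]□0000000000000000011202
Step 17: δ(r3, □) = (r3, 0, L) → [r3]□00000000000000000011202
Step 18: δ(r3, □) = (r3, 0, L) → [r3]□000000000000000000011202
Step 19: δ(r3, □) = (r3, 0, L) → [r3]□0000000000000000000011202
Step 20: δ(r3, □) = (r3, 0, L) → [r3]□00000000000000000000011202
Step 21: δ(r3, □) = (r3, 0, L) → [r3]□000000000000000000000011202
Step 22: δ(r3, □) = (r3, 0, L) → [r3]□0000000000000000000000011202

The machine has not reached a halting state after 22 steps.
The machine did not halt within the 22-step bound.

Answer: No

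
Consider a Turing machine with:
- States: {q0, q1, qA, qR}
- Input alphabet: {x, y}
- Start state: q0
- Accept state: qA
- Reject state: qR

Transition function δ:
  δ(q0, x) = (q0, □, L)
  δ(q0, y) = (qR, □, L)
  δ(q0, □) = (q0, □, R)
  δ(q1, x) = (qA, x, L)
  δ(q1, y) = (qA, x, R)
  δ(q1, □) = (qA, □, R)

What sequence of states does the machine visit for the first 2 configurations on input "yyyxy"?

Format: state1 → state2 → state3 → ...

Execution trace:
Initial: [q0]yyyxy
Step 1: δ(q0, y) = (qR, □, L) → [qR]□□yyxy

The machine reaches the reject state qR and halts.

State sequence: q0 → qR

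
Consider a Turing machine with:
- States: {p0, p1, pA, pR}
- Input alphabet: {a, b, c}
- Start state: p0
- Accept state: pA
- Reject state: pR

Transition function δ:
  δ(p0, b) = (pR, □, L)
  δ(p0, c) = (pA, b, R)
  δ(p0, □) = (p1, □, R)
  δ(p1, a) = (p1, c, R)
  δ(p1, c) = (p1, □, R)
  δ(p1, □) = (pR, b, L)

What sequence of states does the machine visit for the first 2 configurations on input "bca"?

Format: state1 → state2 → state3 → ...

Execution trace:
Initial: [p0]bca
Step 1: δ(p0, b) = (pR, □, L) → [pR]□□ca

The machine reaches the reject state pR and halts.

State sequence: p0 → pR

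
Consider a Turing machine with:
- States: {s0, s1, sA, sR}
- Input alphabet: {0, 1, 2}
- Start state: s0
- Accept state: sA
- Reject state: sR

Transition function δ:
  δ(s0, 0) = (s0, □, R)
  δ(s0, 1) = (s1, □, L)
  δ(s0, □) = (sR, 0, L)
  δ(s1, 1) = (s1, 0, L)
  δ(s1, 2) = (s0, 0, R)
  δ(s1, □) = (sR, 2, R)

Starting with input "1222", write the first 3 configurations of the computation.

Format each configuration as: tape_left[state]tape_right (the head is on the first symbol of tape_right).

Transitions applied:
Step 1: δ(s0, 1) = (s1, □, L)
Step 2: δ(s1, □) = (sR, 2, R)

The first 3 configurations are:
[s0]1222 ⊢ [s1]□□222 ⊢ 2[sR]□222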